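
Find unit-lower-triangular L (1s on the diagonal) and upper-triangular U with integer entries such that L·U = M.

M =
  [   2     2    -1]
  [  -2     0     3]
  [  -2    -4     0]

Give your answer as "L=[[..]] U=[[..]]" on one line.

L=[[1,0,0],[-1,1,0],[-1,-1,1]] U=[[2,2,-1],[0,2,2],[0,0,1]]

  r1 -= -1·r0 → [0,2,2]
  r2 -= -1·r0 → [0,-2,-1]
  r2 -= -1·r1 → [0,0,1]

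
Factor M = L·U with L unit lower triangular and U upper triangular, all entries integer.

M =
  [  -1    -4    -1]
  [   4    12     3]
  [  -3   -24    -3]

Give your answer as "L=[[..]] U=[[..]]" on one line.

  r1 -= -4·r0 → [0,-4,-1]
  r2 -= 3·r0 → [0,-12,0]
  r2 -= 3·r1 → [0,0,3]

L=[[1,0,0],[-4,1,0],[3,3,1]] U=[[-1,-4,-1],[0,-4,-1],[0,0,3]]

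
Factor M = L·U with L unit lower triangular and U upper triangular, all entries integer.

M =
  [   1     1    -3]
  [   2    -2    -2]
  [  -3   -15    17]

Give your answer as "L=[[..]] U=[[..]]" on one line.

  r1 -= 2·r0 → [0,-4,4]
  r2 -= -3·r0 → [0,-12,8]
  r2 -= 3·r1 → [0,0,-4]

L=[[1,0,0],[2,1,0],[-3,3,1]] U=[[1,1,-3],[0,-4,4],[0,0,-4]]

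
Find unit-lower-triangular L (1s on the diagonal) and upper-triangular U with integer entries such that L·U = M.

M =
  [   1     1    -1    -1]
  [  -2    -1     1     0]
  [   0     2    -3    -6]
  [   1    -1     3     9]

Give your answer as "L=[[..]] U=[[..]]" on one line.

L=[[1,0,0,0],[-2,1,0,0],[0,2,1,0],[1,-2,-2,1]] U=[[1,1,-1,-1],[0,1,-1,-2],[0,0,-1,-2],[0,0,0,2]]

  row1 -= -2·row0 → [0,1,-1,-2]
  row2 -= 0·row0 → [0,2,-3,-6]
  row3 -= 1·row0 → [0,-2,4,10]
  row2 -= 2·row1 → [0,0,-1,-2]
  row3 -= -2·row1 → [0,0,2,6]
  row3 -= -2·row2 → [0,0,0,2]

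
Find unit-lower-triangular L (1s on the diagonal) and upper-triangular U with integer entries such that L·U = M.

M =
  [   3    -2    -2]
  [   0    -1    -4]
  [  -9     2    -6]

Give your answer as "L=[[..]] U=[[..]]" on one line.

  row1 -= 0·row0 → [0,-1,-4]
  row2 -= -3·row0 → [0,-4,-12]
  row2 -= 4·row1 → [0,0,4]

L=[[1,0,0],[0,1,0],[-3,4,1]] U=[[3,-2,-2],[0,-1,-4],[0,0,4]]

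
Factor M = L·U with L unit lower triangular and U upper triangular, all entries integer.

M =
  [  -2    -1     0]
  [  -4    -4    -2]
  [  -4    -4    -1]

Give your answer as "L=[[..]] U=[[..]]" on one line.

L=[[1,0,0],[2,1,0],[2,1,1]] U=[[-2,-1,0],[0,-2,-2],[0,0,1]]

  row1 -= 2·row0 → [0,-2,-2]
  row2 -= 2·row0 → [0,-2,-1]
  row2 -= 1·row1 → [0,0,1]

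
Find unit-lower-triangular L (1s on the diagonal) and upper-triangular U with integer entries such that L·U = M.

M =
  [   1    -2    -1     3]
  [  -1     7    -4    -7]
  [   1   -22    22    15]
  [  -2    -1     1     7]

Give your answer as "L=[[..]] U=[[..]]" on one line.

L=[[1,0,0,0],[-1,1,0,0],[1,-4,1,0],[-2,-1,-2,1]] U=[[1,-2,-1,3],[0,5,-5,-4],[0,0,3,-4],[0,0,0,1]]

  row1 -= -1·row0 → [0,5,-5,-4]
  row2 -= 1·row0 → [0,-20,23,12]
  row3 -= -2·row0 → [0,-5,-1,13]
  row2 -= -4·row1 → [0,0,3,-4]
  row3 -= -1·row1 → [0,0,-6,9]
  row3 -= -2·row2 → [0,0,0,1]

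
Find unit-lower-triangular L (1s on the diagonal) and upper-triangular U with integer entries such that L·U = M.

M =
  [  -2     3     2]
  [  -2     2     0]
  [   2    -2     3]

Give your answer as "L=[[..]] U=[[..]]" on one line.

L=[[1,0,0],[1,1,0],[-1,-1,1]] U=[[-2,3,2],[0,-1,-2],[0,0,3]]

  R1 -= 1·R0 → [0,-1,-2]
  R2 -= -1·R0 → [0,1,5]
  R2 -= -1·R1 → [0,0,3]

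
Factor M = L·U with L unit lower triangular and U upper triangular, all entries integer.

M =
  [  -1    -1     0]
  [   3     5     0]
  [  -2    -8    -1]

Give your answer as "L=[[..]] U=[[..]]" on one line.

L=[[1,0,0],[-3,1,0],[2,-3,1]] U=[[-1,-1,0],[0,2,0],[0,0,-1]]

  r1 -= -3·r0 → [0,2,0]
  r2 -= 2·r0 → [0,-6,-1]
  r2 -= -3·r1 → [0,0,-1]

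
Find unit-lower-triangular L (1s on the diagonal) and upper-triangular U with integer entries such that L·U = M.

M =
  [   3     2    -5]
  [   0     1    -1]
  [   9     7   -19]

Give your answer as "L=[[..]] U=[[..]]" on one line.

L=[[1,0,0],[0,1,0],[3,1,1]] U=[[3,2,-5],[0,1,-1],[0,0,-3]]

  row1 -= 0·row0 → [0,1,-1]
  row2 -= 3·row0 → [0,1,-4]
  row2 -= 1·row1 → [0,0,-3]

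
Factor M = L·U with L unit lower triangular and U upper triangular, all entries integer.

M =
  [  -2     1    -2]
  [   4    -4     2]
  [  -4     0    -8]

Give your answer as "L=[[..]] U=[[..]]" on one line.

  row1 -= -2·row0 → [0,-2,-2]
  row2 -= 2·row0 → [0,-2,-4]
  row2 -= 1·row1 → [0,0,-2]

L=[[1,0,0],[-2,1,0],[2,1,1]] U=[[-2,1,-2],[0,-2,-2],[0,0,-2]]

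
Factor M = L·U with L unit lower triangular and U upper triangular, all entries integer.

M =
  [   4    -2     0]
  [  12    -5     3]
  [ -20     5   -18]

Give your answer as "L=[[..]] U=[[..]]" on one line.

  row1 -= 3·row0 → [0,1,3]
  row2 -= -5·row0 → [0,-5,-18]
  row2 -= -5·row1 → [0,0,-3]

L=[[1,0,0],[3,1,0],[-5,-5,1]] U=[[4,-2,0],[0,1,3],[0,0,-3]]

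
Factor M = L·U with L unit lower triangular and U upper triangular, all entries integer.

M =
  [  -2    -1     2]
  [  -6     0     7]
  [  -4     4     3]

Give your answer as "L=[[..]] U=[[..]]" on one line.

  row1 -= 3·row0 → [0,3,1]
  row2 -= 2·row0 → [0,6,-1]
  row2 -= 2·row1 → [0,0,-3]

L=[[1,0,0],[3,1,0],[2,2,1]] U=[[-2,-1,2],[0,3,1],[0,0,-3]]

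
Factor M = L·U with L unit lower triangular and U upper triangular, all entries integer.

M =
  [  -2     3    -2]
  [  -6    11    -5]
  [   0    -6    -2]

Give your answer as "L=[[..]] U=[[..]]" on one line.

L=[[1,0,0],[3,1,0],[0,-3,1]] U=[[-2,3,-2],[0,2,1],[0,0,1]]

  R1 -= 3·R0 → [0,2,1]
  R2 -= 0·R0 → [0,-6,-2]
  R2 -= -3·R1 → [0,0,1]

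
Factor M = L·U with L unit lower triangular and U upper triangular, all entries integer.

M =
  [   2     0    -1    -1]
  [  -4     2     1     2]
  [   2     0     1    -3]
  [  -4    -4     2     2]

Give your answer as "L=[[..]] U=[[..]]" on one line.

L=[[1,0,0,0],[-2,1,0,0],[1,0,1,0],[-2,-2,-1,1]] U=[[2,0,-1,-1],[0,2,-1,0],[0,0,2,-2],[0,0,0,-2]]

  R1 -= -2·R0 → [0,2,-1,0]
  R2 -= 1·R0 → [0,0,2,-2]
  R3 -= -2·R0 → [0,-4,0,0]
  R2 -= 0·R1 → [0,0,2,-2]
  R3 -= -2·R1 → [0,0,-2,0]
  R3 -= -1·R2 → [0,0,0,-2]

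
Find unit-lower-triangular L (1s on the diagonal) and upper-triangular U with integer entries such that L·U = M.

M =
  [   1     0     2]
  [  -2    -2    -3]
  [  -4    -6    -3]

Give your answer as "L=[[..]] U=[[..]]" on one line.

L=[[1,0,0],[-2,1,0],[-4,3,1]] U=[[1,0,2],[0,-2,1],[0,0,2]]

  R1 -= -2·R0 → [0,-2,1]
  R2 -= -4·R0 → [0,-6,5]
  R2 -= 3·R1 → [0,0,2]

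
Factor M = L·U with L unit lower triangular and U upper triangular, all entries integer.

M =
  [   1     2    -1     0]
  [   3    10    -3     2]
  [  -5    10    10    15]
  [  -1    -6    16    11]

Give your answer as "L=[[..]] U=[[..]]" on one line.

  row1 -= 3·row0 → [0,4,0,2]
  row2 -= -5·row0 → [0,20,5,15]
  row3 -= -1·row0 → [0,-4,15,11]
  row2 -= 5·row1 → [0,0,5,5]
  row3 -= -1·row1 → [0,0,15,13]
  row3 -= 3·row2 → [0,0,0,-2]

L=[[1,0,0,0],[3,1,0,0],[-5,5,1,0],[-1,-1,3,1]] U=[[1,2,-1,0],[0,4,0,2],[0,0,5,5],[0,0,0,-2]]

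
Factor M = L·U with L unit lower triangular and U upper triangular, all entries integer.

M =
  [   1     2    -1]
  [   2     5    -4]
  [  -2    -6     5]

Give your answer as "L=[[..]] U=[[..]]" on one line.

  R1 -= 2·R0 → [0,1,-2]
  R2 -= -2·R0 → [0,-2,3]
  R2 -= -2·R1 → [0,0,-1]

L=[[1,0,0],[2,1,0],[-2,-2,1]] U=[[1,2,-1],[0,1,-2],[0,0,-1]]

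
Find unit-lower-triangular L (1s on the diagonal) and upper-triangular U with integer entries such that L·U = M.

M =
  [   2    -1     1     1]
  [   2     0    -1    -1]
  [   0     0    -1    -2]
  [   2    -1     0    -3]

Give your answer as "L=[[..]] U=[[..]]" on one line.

L=[[1,0,0,0],[1,1,0,0],[0,0,1,0],[1,0,1,1]] U=[[2,-1,1,1],[0,1,-2,-2],[0,0,-1,-2],[0,0,0,-2]]

  r1 -= 1·r0 → [0,1,-2,-2]
  r2 -= 0·r0 → [0,0,-1,-2]
  r3 -= 1·r0 → [0,0,-1,-4]
  r2 -= 0·r1 → [0,0,-1,-2]
  r3 -= 0·r1 → [0,0,-1,-4]
  r3 -= 1·r2 → [0,0,0,-2]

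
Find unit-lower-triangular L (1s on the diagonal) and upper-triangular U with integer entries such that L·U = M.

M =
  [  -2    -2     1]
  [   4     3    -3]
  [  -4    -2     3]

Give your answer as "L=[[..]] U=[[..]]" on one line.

  r1 -= -2·r0 → [0,-1,-1]
  r2 -= 2·r0 → [0,2,1]
  r2 -= -2·r1 → [0,0,-1]

L=[[1,0,0],[-2,1,0],[2,-2,1]] U=[[-2,-2,1],[0,-1,-1],[0,0,-1]]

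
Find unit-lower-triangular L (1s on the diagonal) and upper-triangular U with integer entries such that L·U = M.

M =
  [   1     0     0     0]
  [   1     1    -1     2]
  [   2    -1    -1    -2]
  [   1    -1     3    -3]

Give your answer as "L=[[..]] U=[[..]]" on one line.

  R1 -= 1·R0 → [0,1,-1,2]
  R2 -= 2·R0 → [0,-1,-1,-2]
  R3 -= 1·R0 → [0,-1,3,-3]
  R2 -= -1·R1 → [0,0,-2,0]
  R3 -= -1·R1 → [0,0,2,-1]
  R3 -= -1·R2 → [0,0,0,-1]

L=[[1,0,0,0],[1,1,0,0],[2,-1,1,0],[1,-1,-1,1]] U=[[1,0,0,0],[0,1,-1,2],[0,0,-2,0],[0,0,0,-1]]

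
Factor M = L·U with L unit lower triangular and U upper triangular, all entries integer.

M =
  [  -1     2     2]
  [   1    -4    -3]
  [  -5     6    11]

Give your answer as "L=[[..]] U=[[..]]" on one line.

  r1 -= -1·r0 → [0,-2,-1]
  r2 -= 5·r0 → [0,-4,1]
  r2 -= 2·r1 → [0,0,3]

L=[[1,0,0],[-1,1,0],[5,2,1]] U=[[-1,2,2],[0,-2,-1],[0,0,3]]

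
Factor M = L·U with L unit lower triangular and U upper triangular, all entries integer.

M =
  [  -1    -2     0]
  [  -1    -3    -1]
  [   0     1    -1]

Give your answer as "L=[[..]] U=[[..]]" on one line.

  R1 -= 1·R0 → [0,-1,-1]
  R2 -= 0·R0 → [0,1,-1]
  R2 -= -1·R1 → [0,0,-2]

L=[[1,0,0],[1,1,0],[0,-1,1]] U=[[-1,-2,0],[0,-1,-1],[0,0,-2]]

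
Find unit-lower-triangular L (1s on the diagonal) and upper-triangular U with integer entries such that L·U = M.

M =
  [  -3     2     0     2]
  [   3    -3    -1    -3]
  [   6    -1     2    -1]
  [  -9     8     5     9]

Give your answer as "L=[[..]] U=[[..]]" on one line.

  r1 -= -1·r0 → [0,-1,-1,-1]
  r2 -= -2·r0 → [0,3,2,3]
  r3 -= 3·r0 → [0,2,5,3]
  r2 -= -3·r1 → [0,0,-1,0]
  r3 -= -2·r1 → [0,0,3,1]
  r3 -= -3·r2 → [0,0,0,1]

L=[[1,0,0,0],[-1,1,0,0],[-2,-3,1,0],[3,-2,-3,1]] U=[[-3,2,0,2],[0,-1,-1,-1],[0,0,-1,0],[0,0,0,1]]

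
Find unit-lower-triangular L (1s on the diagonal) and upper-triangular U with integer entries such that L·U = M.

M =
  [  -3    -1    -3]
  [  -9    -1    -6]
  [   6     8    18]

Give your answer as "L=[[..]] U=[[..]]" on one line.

L=[[1,0,0],[3,1,0],[-2,3,1]] U=[[-3,-1,-3],[0,2,3],[0,0,3]]

  row1 -= 3·row0 → [0,2,3]
  row2 -= -2·row0 → [0,6,12]
  row2 -= 3·row1 → [0,0,3]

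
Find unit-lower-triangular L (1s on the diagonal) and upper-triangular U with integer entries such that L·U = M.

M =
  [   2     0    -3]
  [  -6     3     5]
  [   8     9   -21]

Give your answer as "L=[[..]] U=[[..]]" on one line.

  R1 -= -3·R0 → [0,3,-4]
  R2 -= 4·R0 → [0,9,-9]
  R2 -= 3·R1 → [0,0,3]

L=[[1,0,0],[-3,1,0],[4,3,1]] U=[[2,0,-3],[0,3,-4],[0,0,3]]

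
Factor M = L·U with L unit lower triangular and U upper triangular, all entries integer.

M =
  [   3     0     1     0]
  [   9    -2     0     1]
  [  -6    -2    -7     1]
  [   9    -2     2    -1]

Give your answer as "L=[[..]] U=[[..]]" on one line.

L=[[1,0,0,0],[3,1,0,0],[-2,1,1,0],[3,1,-1,1]] U=[[3,0,1,0],[0,-2,-3,1],[0,0,-2,0],[0,0,0,-2]]

  r1 -= 3·r0 → [0,-2,-3,1]
  r2 -= -2·r0 → [0,-2,-5,1]
  r3 -= 3·r0 → [0,-2,-1,-1]
  r2 -= 1·r1 → [0,0,-2,0]
  r3 -= 1·r1 → [0,0,2,-2]
  r3 -= -1·r2 → [0,0,0,-2]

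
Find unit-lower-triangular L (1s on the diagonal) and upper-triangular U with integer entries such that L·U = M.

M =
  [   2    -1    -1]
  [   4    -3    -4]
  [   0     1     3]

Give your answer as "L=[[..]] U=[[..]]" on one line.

  row1 -= 2·row0 → [0,-1,-2]
  row2 -= 0·row0 → [0,1,3]
  row2 -= -1·row1 → [0,0,1]

L=[[1,0,0],[2,1,0],[0,-1,1]] U=[[2,-1,-1],[0,-1,-2],[0,0,1]]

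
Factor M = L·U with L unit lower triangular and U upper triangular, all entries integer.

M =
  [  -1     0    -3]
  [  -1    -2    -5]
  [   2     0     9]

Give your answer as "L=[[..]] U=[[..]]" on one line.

L=[[1,0,0],[1,1,0],[-2,0,1]] U=[[-1,0,-3],[0,-2,-2],[0,0,3]]

  r1 -= 1·r0 → [0,-2,-2]
  r2 -= -2·r0 → [0,0,3]
  r2 -= 0·r1 → [0,0,3]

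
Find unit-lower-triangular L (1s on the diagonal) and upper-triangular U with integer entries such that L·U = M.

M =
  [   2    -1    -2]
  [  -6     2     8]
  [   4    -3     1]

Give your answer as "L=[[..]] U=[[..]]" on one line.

  R1 -= -3·R0 → [0,-1,2]
  R2 -= 2·R0 → [0,-1,5]
  R2 -= 1·R1 → [0,0,3]

L=[[1,0,0],[-3,1,0],[2,1,1]] U=[[2,-1,-2],[0,-1,2],[0,0,3]]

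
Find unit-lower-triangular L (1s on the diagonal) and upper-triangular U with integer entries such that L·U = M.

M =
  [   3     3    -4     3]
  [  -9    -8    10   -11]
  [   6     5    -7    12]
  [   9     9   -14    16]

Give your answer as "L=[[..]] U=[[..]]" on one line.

  r1 -= -3·r0 → [0,1,-2,-2]
  r2 -= 2·r0 → [0,-1,1,6]
  r3 -= 3·r0 → [0,0,-2,7]
  r2 -= -1·r1 → [0,0,-1,4]
  r3 -= 0·r1 → [0,0,-2,7]
  r3 -= 2·r2 → [0,0,0,-1]

L=[[1,0,0,0],[-3,1,0,0],[2,-1,1,0],[3,0,2,1]] U=[[3,3,-4,3],[0,1,-2,-2],[0,0,-1,4],[0,0,0,-1]]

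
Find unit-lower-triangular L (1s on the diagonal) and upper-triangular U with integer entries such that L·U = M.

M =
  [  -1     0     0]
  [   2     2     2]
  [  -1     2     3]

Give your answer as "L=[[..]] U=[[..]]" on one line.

  row1 -= -2·row0 → [0,2,2]
  row2 -= 1·row0 → [0,2,3]
  row2 -= 1·row1 → [0,0,1]

L=[[1,0,0],[-2,1,0],[1,1,1]] U=[[-1,0,0],[0,2,2],[0,0,1]]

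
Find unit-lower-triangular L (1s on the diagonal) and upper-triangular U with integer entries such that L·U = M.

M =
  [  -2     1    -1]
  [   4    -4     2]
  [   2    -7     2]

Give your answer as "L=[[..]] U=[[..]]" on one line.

  r1 -= -2·r0 → [0,-2,0]
  r2 -= -1·r0 → [0,-6,1]
  r2 -= 3·r1 → [0,0,1]

L=[[1,0,0],[-2,1,0],[-1,3,1]] U=[[-2,1,-1],[0,-2,0],[0,0,1]]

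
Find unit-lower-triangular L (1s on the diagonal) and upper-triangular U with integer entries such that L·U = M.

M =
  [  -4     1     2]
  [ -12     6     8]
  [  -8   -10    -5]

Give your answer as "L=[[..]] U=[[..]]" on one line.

L=[[1,0,0],[3,1,0],[2,-4,1]] U=[[-4,1,2],[0,3,2],[0,0,-1]]

  R1 -= 3·R0 → [0,3,2]
  R2 -= 2·R0 → [0,-12,-9]
  R2 -= -4·R1 → [0,0,-1]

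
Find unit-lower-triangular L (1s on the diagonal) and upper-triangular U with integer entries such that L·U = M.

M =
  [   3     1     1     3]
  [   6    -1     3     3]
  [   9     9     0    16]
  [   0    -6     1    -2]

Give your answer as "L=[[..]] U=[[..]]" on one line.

  R1 -= 2·R0 → [0,-3,1,-3]
  R2 -= 3·R0 → [0,6,-3,7]
  R3 -= 0·R0 → [0,-6,1,-2]
  R2 -= -2·R1 → [0,0,-1,1]
  R3 -= 2·R1 → [0,0,-1,4]
  R3 -= 1·R2 → [0,0,0,3]

L=[[1,0,0,0],[2,1,0,0],[3,-2,1,0],[0,2,1,1]] U=[[3,1,1,3],[0,-3,1,-3],[0,0,-1,1],[0,0,0,3]]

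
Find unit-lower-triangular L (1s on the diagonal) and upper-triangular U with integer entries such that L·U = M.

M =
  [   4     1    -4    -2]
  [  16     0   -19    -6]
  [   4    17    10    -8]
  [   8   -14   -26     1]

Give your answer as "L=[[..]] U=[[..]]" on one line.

L=[[1,0,0,0],[4,1,0,0],[1,-4,1,0],[2,4,-3,1]] U=[[4,1,-4,-2],[0,-4,-3,2],[0,0,2,2],[0,0,0,3]]

  row1 -= 4·row0 → [0,-4,-3,2]
  row2 -= 1·row0 → [0,16,14,-6]
  row3 -= 2·row0 → [0,-16,-18,5]
  row2 -= -4·row1 → [0,0,2,2]
  row3 -= 4·row1 → [0,0,-6,-3]
  row3 -= -3·row2 → [0,0,0,3]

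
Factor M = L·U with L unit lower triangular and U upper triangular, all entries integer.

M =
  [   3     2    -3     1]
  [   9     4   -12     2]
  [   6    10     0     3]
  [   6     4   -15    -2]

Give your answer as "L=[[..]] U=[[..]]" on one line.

L=[[1,0,0,0],[3,1,0,0],[2,-3,1,0],[2,0,3,1]] U=[[3,2,-3,1],[0,-2,-3,-1],[0,0,-3,-2],[0,0,0,2]]

  r1 -= 3·r0 → [0,-2,-3,-1]
  r2 -= 2·r0 → [0,6,6,1]
  r3 -= 2·r0 → [0,0,-9,-4]
  r2 -= -3·r1 → [0,0,-3,-2]
  r3 -= 0·r1 → [0,0,-9,-4]
  r3 -= 3·r2 → [0,0,0,2]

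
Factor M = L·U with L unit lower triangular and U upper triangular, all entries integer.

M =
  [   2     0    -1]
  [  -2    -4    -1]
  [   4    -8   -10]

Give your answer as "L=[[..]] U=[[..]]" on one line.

L=[[1,0,0],[-1,1,0],[2,2,1]] U=[[2,0,-1],[0,-4,-2],[0,0,-4]]

  row1 -= -1·row0 → [0,-4,-2]
  row2 -= 2·row0 → [0,-8,-8]
  row2 -= 2·row1 → [0,0,-4]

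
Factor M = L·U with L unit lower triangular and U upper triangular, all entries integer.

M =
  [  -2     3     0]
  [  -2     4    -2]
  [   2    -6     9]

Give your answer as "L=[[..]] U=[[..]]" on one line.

L=[[1,0,0],[1,1,0],[-1,-3,1]] U=[[-2,3,0],[0,1,-2],[0,0,3]]

  row1 -= 1·row0 → [0,1,-2]
  row2 -= -1·row0 → [0,-3,9]
  row2 -= -3·row1 → [0,0,3]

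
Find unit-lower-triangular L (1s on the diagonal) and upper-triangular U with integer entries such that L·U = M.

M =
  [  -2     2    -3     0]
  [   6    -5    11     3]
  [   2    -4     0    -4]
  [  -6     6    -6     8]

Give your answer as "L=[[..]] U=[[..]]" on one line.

  row1 -= -3·row0 → [0,1,2,3]
  row2 -= -1·row0 → [0,-2,-3,-4]
  row3 -= 3·row0 → [0,0,3,8]
  row2 -= -2·row1 → [0,0,1,2]
  row3 -= 0·row1 → [0,0,3,8]
  row3 -= 3·row2 → [0,0,0,2]

L=[[1,0,0,0],[-3,1,0,0],[-1,-2,1,0],[3,0,3,1]] U=[[-2,2,-3,0],[0,1,2,3],[0,0,1,2],[0,0,0,2]]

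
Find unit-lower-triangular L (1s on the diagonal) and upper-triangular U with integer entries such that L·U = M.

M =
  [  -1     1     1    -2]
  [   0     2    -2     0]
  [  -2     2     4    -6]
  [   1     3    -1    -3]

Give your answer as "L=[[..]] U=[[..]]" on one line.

  R1 -= 0·R0 → [0,2,-2,0]
  R2 -= 2·R0 → [0,0,2,-2]
  R3 -= -1·R0 → [0,4,0,-5]
  R2 -= 0·R1 → [0,0,2,-2]
  R3 -= 2·R1 → [0,0,4,-5]
  R3 -= 2·R2 → [0,0,0,-1]

L=[[1,0,0,0],[0,1,0,0],[2,0,1,0],[-1,2,2,1]] U=[[-1,1,1,-2],[0,2,-2,0],[0,0,2,-2],[0,0,0,-1]]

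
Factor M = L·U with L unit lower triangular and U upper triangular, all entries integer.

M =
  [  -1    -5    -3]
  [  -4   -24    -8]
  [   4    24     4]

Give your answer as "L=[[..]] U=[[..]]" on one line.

L=[[1,0,0],[4,1,0],[-4,-1,1]] U=[[-1,-5,-3],[0,-4,4],[0,0,-4]]

  r1 -= 4·r0 → [0,-4,4]
  r2 -= -4·r0 → [0,4,-8]
  r2 -= -1·r1 → [0,0,-4]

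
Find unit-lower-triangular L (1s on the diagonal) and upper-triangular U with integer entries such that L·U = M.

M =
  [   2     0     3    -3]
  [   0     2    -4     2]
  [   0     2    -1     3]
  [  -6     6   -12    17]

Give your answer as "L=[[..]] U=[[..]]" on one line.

  row1 -= 0·row0 → [0,2,-4,2]
  row2 -= 0·row0 → [0,2,-1,3]
  row3 -= -3·row0 → [0,6,-3,8]
  row2 -= 1·row1 → [0,0,3,1]
  row3 -= 3·row1 → [0,0,9,2]
  row3 -= 3·row2 → [0,0,0,-1]

L=[[1,0,0,0],[0,1,0,0],[0,1,1,0],[-3,3,3,1]] U=[[2,0,3,-3],[0,2,-4,2],[0,0,3,1],[0,0,0,-1]]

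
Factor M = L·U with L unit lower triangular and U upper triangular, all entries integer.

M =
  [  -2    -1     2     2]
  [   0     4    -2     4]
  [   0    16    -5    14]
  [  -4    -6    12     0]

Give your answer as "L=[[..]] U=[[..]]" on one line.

  R1 -= 0·R0 → [0,4,-2,4]
  R2 -= 0·R0 → [0,16,-5,14]
  R3 -= 2·R0 → [0,-4,8,-4]
  R2 -= 4·R1 → [0,0,3,-2]
  R3 -= -1·R1 → [0,0,6,0]
  R3 -= 2·R2 → [0,0,0,4]

L=[[1,0,0,0],[0,1,0,0],[0,4,1,0],[2,-1,2,1]] U=[[-2,-1,2,2],[0,4,-2,4],[0,0,3,-2],[0,0,0,4]]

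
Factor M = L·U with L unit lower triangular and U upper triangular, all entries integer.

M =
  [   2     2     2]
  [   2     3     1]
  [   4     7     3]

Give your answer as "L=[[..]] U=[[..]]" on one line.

L=[[1,0,0],[1,1,0],[2,3,1]] U=[[2,2,2],[0,1,-1],[0,0,2]]

  r1 -= 1·r0 → [0,1,-1]
  r2 -= 2·r0 → [0,3,-1]
  r2 -= 3·r1 → [0,0,2]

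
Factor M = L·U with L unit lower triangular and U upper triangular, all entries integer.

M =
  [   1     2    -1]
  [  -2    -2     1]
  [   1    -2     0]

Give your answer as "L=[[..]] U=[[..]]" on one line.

  R1 -= -2·R0 → [0,2,-1]
  R2 -= 1·R0 → [0,-4,1]
  R2 -= -2·R1 → [0,0,-1]

L=[[1,0,0],[-2,1,0],[1,-2,1]] U=[[1,2,-1],[0,2,-1],[0,0,-1]]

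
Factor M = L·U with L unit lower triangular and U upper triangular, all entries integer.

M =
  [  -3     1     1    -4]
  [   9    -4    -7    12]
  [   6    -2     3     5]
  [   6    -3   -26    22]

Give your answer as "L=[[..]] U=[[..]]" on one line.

L=[[1,0,0,0],[-3,1,0,0],[-2,0,1,0],[-2,1,-4,1]] U=[[-3,1,1,-4],[0,-1,-4,0],[0,0,5,-3],[0,0,0,2]]

  row1 -= -3·row0 → [0,-1,-4,0]
  row2 -= -2·row0 → [0,0,5,-3]
  row3 -= -2·row0 → [0,-1,-24,14]
  row2 -= 0·row1 → [0,0,5,-3]
  row3 -= 1·row1 → [0,0,-20,14]
  row3 -= -4·row2 → [0,0,0,2]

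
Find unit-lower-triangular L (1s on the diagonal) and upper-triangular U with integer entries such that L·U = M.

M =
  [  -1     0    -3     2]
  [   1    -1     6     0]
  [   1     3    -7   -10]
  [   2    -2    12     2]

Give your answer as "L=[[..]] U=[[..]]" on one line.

L=[[1,0,0,0],[-1,1,0,0],[-1,-3,1,0],[-2,2,0,1]] U=[[-1,0,-3,2],[0,-1,3,2],[0,0,-1,-2],[0,0,0,2]]

  r1 -= -1·r0 → [0,-1,3,2]
  r2 -= -1·r0 → [0,3,-10,-8]
  r3 -= -2·r0 → [0,-2,6,6]
  r2 -= -3·r1 → [0,0,-1,-2]
  r3 -= 2·r1 → [0,0,0,2]
  r3 -= 0·r2 → [0,0,0,2]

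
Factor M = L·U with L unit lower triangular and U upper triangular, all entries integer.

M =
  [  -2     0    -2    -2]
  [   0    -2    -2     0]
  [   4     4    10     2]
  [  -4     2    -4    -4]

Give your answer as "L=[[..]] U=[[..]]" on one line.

  R1 -= 0·R0 → [0,-2,-2,0]
  R2 -= -2·R0 → [0,4,6,-2]
  R3 -= 2·R0 → [0,2,0,0]
  R2 -= -2·R1 → [0,0,2,-2]
  R3 -= -1·R1 → [0,0,-2,0]
  R3 -= -1·R2 → [0,0,0,-2]

L=[[1,0,0,0],[0,1,0,0],[-2,-2,1,0],[2,-1,-1,1]] U=[[-2,0,-2,-2],[0,-2,-2,0],[0,0,2,-2],[0,0,0,-2]]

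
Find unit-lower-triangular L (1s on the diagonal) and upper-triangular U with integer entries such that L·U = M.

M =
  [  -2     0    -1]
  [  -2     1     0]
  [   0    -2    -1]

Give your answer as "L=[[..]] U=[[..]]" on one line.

L=[[1,0,0],[1,1,0],[0,-2,1]] U=[[-2,0,-1],[0,1,1],[0,0,1]]

  row1 -= 1·row0 → [0,1,1]
  row2 -= 0·row0 → [0,-2,-1]
  row2 -= -2·row1 → [0,0,1]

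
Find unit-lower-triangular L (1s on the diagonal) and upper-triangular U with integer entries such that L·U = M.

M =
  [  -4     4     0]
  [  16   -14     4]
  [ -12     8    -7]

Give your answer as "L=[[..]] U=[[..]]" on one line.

L=[[1,0,0],[-4,1,0],[3,-2,1]] U=[[-4,4,0],[0,2,4],[0,0,1]]

  r1 -= -4·r0 → [0,2,4]
  r2 -= 3·r0 → [0,-4,-7]
  r2 -= -2·r1 → [0,0,1]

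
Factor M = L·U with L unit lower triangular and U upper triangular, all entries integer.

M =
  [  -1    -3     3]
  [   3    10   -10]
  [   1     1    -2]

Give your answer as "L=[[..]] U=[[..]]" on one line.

  r1 -= -3·r0 → [0,1,-1]
  r2 -= -1·r0 → [0,-2,1]
  r2 -= -2·r1 → [0,0,-1]

L=[[1,0,0],[-3,1,0],[-1,-2,1]] U=[[-1,-3,3],[0,1,-1],[0,0,-1]]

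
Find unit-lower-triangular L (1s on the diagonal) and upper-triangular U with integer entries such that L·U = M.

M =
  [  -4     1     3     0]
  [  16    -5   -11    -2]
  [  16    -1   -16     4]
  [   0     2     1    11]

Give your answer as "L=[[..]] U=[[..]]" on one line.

L=[[1,0,0,0],[-4,1,0,0],[-4,-3,1,0],[0,-2,-3,1]] U=[[-4,1,3,0],[0,-1,1,-2],[0,0,-1,-2],[0,0,0,1]]

  R1 -= -4·R0 → [0,-1,1,-2]
  R2 -= -4·R0 → [0,3,-4,4]
  R3 -= 0·R0 → [0,2,1,11]
  R2 -= -3·R1 → [0,0,-1,-2]
  R3 -= -2·R1 → [0,0,3,7]
  R3 -= -3·R2 → [0,0,0,1]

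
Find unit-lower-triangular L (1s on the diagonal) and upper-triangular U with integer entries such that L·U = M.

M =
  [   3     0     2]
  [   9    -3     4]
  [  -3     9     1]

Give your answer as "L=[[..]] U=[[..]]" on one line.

L=[[1,0,0],[3,1,0],[-1,-3,1]] U=[[3,0,2],[0,-3,-2],[0,0,-3]]

  row1 -= 3·row0 → [0,-3,-2]
  row2 -= -1·row0 → [0,9,3]
  row2 -= -3·row1 → [0,0,-3]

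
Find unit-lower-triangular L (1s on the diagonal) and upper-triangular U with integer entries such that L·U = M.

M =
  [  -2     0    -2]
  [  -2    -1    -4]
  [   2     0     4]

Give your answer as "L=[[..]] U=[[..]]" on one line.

  r1 -= 1·r0 → [0,-1,-2]
  r2 -= -1·r0 → [0,0,2]
  r2 -= 0·r1 → [0,0,2]

L=[[1,0,0],[1,1,0],[-1,0,1]] U=[[-2,0,-2],[0,-1,-2],[0,0,2]]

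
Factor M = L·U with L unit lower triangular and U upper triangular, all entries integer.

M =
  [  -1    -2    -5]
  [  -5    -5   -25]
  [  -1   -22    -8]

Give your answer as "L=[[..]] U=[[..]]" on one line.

  R1 -= 5·R0 → [0,5,0]
  R2 -= 1·R0 → [0,-20,-3]
  R2 -= -4·R1 → [0,0,-3]

L=[[1,0,0],[5,1,0],[1,-4,1]] U=[[-1,-2,-5],[0,5,0],[0,0,-3]]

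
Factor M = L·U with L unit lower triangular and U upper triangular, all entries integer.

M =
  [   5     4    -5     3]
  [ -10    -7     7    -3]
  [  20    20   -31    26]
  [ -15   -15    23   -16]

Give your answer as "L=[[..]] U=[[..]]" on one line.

L=[[1,0,0,0],[-2,1,0,0],[4,4,1,0],[-3,-3,-1,1]] U=[[5,4,-5,3],[0,1,-3,3],[0,0,1,2],[0,0,0,4]]

  r1 -= -2·r0 → [0,1,-3,3]
  r2 -= 4·r0 → [0,4,-11,14]
  r3 -= -3·r0 → [0,-3,8,-7]
  r2 -= 4·r1 → [0,0,1,2]
  r3 -= -3·r1 → [0,0,-1,2]
  r3 -= -1·r2 → [0,0,0,4]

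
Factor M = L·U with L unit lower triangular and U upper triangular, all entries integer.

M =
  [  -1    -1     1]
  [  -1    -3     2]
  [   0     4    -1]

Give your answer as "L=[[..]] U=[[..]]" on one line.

L=[[1,0,0],[1,1,0],[0,-2,1]] U=[[-1,-1,1],[0,-2,1],[0,0,1]]

  row1 -= 1·row0 → [0,-2,1]
  row2 -= 0·row0 → [0,4,-1]
  row2 -= -2·row1 → [0,0,1]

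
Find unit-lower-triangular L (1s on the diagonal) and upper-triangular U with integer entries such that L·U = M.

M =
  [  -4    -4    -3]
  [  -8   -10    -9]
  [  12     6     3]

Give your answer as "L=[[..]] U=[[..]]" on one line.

L=[[1,0,0],[2,1,0],[-3,3,1]] U=[[-4,-4,-3],[0,-2,-3],[0,0,3]]

  r1 -= 2·r0 → [0,-2,-3]
  r2 -= -3·r0 → [0,-6,-6]
  r2 -= 3·r1 → [0,0,3]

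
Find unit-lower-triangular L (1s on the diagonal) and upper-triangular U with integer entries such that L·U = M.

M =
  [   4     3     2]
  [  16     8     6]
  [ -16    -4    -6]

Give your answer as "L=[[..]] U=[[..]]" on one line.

L=[[1,0,0],[4,1,0],[-4,-2,1]] U=[[4,3,2],[0,-4,-2],[0,0,-2]]

  r1 -= 4·r0 → [0,-4,-2]
  r2 -= -4·r0 → [0,8,2]
  r2 -= -2·r1 → [0,0,-2]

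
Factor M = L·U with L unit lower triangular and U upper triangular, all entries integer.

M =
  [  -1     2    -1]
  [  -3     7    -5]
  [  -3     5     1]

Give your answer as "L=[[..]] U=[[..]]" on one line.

  r1 -= 3·r0 → [0,1,-2]
  r2 -= 3·r0 → [0,-1,4]
  r2 -= -1·r1 → [0,0,2]

L=[[1,0,0],[3,1,0],[3,-1,1]] U=[[-1,2,-1],[0,1,-2],[0,0,2]]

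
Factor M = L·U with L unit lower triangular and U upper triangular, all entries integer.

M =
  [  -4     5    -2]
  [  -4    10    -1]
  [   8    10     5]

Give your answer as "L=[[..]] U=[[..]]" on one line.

  r1 -= 1·r0 → [0,5,1]
  r2 -= -2·r0 → [0,20,1]
  r2 -= 4·r1 → [0,0,-3]

L=[[1,0,0],[1,1,0],[-2,4,1]] U=[[-4,5,-2],[0,5,1],[0,0,-3]]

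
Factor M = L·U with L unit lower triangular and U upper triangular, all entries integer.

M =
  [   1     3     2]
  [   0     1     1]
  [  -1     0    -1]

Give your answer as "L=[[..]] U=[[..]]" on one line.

  r1 -= 0·r0 → [0,1,1]
  r2 -= -1·r0 → [0,3,1]
  r2 -= 3·r1 → [0,0,-2]

L=[[1,0,0],[0,1,0],[-1,3,1]] U=[[1,3,2],[0,1,1],[0,0,-2]]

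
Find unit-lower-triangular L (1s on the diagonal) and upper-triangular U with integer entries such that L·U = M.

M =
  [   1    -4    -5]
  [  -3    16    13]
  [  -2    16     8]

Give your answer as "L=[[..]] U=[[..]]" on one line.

L=[[1,0,0],[-3,1,0],[-2,2,1]] U=[[1,-4,-5],[0,4,-2],[0,0,2]]

  r1 -= -3·r0 → [0,4,-2]
  r2 -= -2·r0 → [0,8,-2]
  r2 -= 2·r1 → [0,0,2]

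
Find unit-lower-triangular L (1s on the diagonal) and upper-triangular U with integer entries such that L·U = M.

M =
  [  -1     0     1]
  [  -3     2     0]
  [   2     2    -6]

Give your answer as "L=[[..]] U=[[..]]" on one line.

L=[[1,0,0],[3,1,0],[-2,1,1]] U=[[-1,0,1],[0,2,-3],[0,0,-1]]

  r1 -= 3·r0 → [0,2,-3]
  r2 -= -2·r0 → [0,2,-4]
  r2 -= 1·r1 → [0,0,-1]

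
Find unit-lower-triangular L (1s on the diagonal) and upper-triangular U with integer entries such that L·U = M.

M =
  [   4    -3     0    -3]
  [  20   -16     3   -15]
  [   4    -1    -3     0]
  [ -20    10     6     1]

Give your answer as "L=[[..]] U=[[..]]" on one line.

L=[[1,0,0,0],[5,1,0,0],[1,-2,1,0],[-5,5,-3,1]] U=[[4,-3,0,-3],[0,-1,3,0],[0,0,3,3],[0,0,0,-5]]

  row1 -= 5·row0 → [0,-1,3,0]
  row2 -= 1·row0 → [0,2,-3,3]
  row3 -= -5·row0 → [0,-5,6,-14]
  row2 -= -2·row1 → [0,0,3,3]
  row3 -= 5·row1 → [0,0,-9,-14]
  row3 -= -3·row2 → [0,0,0,-5]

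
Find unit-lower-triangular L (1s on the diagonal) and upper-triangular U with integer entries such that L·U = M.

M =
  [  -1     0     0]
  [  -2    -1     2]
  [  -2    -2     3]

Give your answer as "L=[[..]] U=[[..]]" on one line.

  row1 -= 2·row0 → [0,-1,2]
  row2 -= 2·row0 → [0,-2,3]
  row2 -= 2·row1 → [0,0,-1]

L=[[1,0,0],[2,1,0],[2,2,1]] U=[[-1,0,0],[0,-1,2],[0,0,-1]]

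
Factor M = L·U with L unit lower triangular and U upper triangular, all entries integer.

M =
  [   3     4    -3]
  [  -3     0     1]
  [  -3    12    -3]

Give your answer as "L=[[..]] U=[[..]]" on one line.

L=[[1,0,0],[-1,1,0],[-1,4,1]] U=[[3,4,-3],[0,4,-2],[0,0,2]]

  r1 -= -1·r0 → [0,4,-2]
  r2 -= -1·r0 → [0,16,-6]
  r2 -= 4·r1 → [0,0,2]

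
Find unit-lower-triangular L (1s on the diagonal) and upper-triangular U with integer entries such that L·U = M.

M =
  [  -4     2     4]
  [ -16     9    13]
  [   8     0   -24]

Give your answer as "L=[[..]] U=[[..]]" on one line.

L=[[1,0,0],[4,1,0],[-2,4,1]] U=[[-4,2,4],[0,1,-3],[0,0,-4]]

  r1 -= 4·r0 → [0,1,-3]
  r2 -= -2·r0 → [0,4,-16]
  r2 -= 4·r1 → [0,0,-4]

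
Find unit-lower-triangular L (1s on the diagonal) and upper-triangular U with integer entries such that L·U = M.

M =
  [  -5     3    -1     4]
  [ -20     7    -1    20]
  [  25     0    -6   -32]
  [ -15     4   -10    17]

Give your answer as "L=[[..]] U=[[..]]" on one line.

  r1 -= 4·r0 → [0,-5,3,4]
  r2 -= -5·r0 → [0,15,-11,-12]
  r3 -= 3·r0 → [0,-5,-7,5]
  r2 -= -3·r1 → [0,0,-2,0]
  r3 -= 1·r1 → [0,0,-10,1]
  r3 -= 5·r2 → [0,0,0,1]

L=[[1,0,0,0],[4,1,0,0],[-5,-3,1,0],[3,1,5,1]] U=[[-5,3,-1,4],[0,-5,3,4],[0,0,-2,0],[0,0,0,1]]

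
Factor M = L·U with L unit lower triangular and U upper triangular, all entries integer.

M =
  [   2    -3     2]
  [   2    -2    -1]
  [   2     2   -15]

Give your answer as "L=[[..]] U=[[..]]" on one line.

  row1 -= 1·row0 → [0,1,-3]
  row2 -= 1·row0 → [0,5,-17]
  row2 -= 5·row1 → [0,0,-2]

L=[[1,0,0],[1,1,0],[1,5,1]] U=[[2,-3,2],[0,1,-3],[0,0,-2]]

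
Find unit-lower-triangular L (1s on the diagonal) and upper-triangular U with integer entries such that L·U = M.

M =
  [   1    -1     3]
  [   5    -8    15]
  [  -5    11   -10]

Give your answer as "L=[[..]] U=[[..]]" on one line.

  R1 -= 5·R0 → [0,-3,0]
  R2 -= -5·R0 → [0,6,5]
  R2 -= -2·R1 → [0,0,5]

L=[[1,0,0],[5,1,0],[-5,-2,1]] U=[[1,-1,3],[0,-3,0],[0,0,5]]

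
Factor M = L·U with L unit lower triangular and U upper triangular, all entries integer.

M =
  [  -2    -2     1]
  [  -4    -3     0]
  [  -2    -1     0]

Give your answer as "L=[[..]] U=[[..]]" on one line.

L=[[1,0,0],[2,1,0],[1,1,1]] U=[[-2,-2,1],[0,1,-2],[0,0,1]]

  r1 -= 2·r0 → [0,1,-2]
  r2 -= 1·r0 → [0,1,-1]
  r2 -= 1·r1 → [0,0,1]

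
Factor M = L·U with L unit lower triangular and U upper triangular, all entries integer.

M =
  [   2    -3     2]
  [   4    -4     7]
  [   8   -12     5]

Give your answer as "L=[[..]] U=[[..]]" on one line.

  r1 -= 2·r0 → [0,2,3]
  r2 -= 4·r0 → [0,0,-3]
  r2 -= 0·r1 → [0,0,-3]

L=[[1,0,0],[2,1,0],[4,0,1]] U=[[2,-3,2],[0,2,3],[0,0,-3]]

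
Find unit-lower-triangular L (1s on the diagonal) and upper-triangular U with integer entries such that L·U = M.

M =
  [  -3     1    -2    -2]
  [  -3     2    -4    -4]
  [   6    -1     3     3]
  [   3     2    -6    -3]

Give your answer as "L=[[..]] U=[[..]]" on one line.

  r1 -= 1·r0 → [0,1,-2,-2]
  r2 -= -2·r0 → [0,1,-1,-1]
  r3 -= -1·r0 → [0,3,-8,-5]
  r2 -= 1·r1 → [0,0,1,1]
  r3 -= 3·r1 → [0,0,-2,1]
  r3 -= -2·r2 → [0,0,0,3]

L=[[1,0,0,0],[1,1,0,0],[-2,1,1,0],[-1,3,-2,1]] U=[[-3,1,-2,-2],[0,1,-2,-2],[0,0,1,1],[0,0,0,3]]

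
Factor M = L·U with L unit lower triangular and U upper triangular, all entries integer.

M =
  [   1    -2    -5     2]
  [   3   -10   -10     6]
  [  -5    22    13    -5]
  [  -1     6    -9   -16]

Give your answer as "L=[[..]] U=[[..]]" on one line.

L=[[1,0,0,0],[3,1,0,0],[-5,-3,1,0],[-1,-1,-3,1]] U=[[1,-2,-5,2],[0,-4,5,0],[0,0,3,5],[0,0,0,1]]

  row1 -= 3·row0 → [0,-4,5,0]
  row2 -= -5·row0 → [0,12,-12,5]
  row3 -= -1·row0 → [0,4,-14,-14]
  row2 -= -3·row1 → [0,0,3,5]
  row3 -= -1·row1 → [0,0,-9,-14]
  row3 -= -3·row2 → [0,0,0,1]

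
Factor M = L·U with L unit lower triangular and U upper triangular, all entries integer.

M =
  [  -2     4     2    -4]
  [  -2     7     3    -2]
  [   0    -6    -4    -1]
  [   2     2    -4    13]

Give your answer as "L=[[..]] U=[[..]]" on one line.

L=[[1,0,0,0],[1,1,0,0],[0,-2,1,0],[-1,2,2,1]] U=[[-2,4,2,-4],[0,3,1,2],[0,0,-2,3],[0,0,0,-1]]

  row1 -= 1·row0 → [0,3,1,2]
  row2 -= 0·row0 → [0,-6,-4,-1]
  row3 -= -1·row0 → [0,6,-2,9]
  row2 -= -2·row1 → [0,0,-2,3]
  row3 -= 2·row1 → [0,0,-4,5]
  row3 -= 2·row2 → [0,0,0,-1]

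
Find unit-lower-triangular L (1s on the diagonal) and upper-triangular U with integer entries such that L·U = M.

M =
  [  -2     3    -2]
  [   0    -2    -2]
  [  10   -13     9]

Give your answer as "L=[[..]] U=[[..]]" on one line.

L=[[1,0,0],[0,1,0],[-5,-1,1]] U=[[-2,3,-2],[0,-2,-2],[0,0,-3]]

  R1 -= 0·R0 → [0,-2,-2]
  R2 -= -5·R0 → [0,2,-1]
  R2 -= -1·R1 → [0,0,-3]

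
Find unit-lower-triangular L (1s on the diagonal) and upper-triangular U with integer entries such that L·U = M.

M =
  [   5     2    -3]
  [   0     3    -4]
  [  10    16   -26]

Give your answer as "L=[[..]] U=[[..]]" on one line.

L=[[1,0,0],[0,1,0],[2,4,1]] U=[[5,2,-3],[0,3,-4],[0,0,-4]]

  R1 -= 0·R0 → [0,3,-4]
  R2 -= 2·R0 → [0,12,-20]
  R2 -= 4·R1 → [0,0,-4]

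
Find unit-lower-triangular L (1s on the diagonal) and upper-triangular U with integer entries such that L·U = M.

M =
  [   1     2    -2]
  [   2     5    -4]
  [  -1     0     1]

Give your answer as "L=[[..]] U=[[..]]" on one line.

  row1 -= 2·row0 → [0,1,0]
  row2 -= -1·row0 → [0,2,-1]
  row2 -= 2·row1 → [0,0,-1]

L=[[1,0,0],[2,1,0],[-1,2,1]] U=[[1,2,-2],[0,1,0],[0,0,-1]]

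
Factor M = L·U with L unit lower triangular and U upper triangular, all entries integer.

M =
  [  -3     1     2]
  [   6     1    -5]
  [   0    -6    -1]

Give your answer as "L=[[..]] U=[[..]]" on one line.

  r1 -= -2·r0 → [0,3,-1]
  r2 -= 0·r0 → [0,-6,-1]
  r2 -= -2·r1 → [0,0,-3]

L=[[1,0,0],[-2,1,0],[0,-2,1]] U=[[-3,1,2],[0,3,-1],[0,0,-3]]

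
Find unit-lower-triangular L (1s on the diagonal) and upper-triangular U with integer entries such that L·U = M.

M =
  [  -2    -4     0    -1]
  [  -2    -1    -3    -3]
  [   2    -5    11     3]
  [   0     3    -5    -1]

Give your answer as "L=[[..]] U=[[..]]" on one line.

  R1 -= 1·R0 → [0,3,-3,-2]
  R2 -= -1·R0 → [0,-9,11,2]
  R3 -= 0·R0 → [0,3,-5,-1]
  R2 -= -3·R1 → [0,0,2,-4]
  R3 -= 1·R1 → [0,0,-2,1]
  R3 -= -1·R2 → [0,0,0,-3]

L=[[1,0,0,0],[1,1,0,0],[-1,-3,1,0],[0,1,-1,1]] U=[[-2,-4,0,-1],[0,3,-3,-2],[0,0,2,-4],[0,0,0,-3]]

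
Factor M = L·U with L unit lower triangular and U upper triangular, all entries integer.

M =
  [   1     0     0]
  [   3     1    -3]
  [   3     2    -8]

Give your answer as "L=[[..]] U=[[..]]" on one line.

  R1 -= 3·R0 → [0,1,-3]
  R2 -= 3·R0 → [0,2,-8]
  R2 -= 2·R1 → [0,0,-2]

L=[[1,0,0],[3,1,0],[3,2,1]] U=[[1,0,0],[0,1,-3],[0,0,-2]]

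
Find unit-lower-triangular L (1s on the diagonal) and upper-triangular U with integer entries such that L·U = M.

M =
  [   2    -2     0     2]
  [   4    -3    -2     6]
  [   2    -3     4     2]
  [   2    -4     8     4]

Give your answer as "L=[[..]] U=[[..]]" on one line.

  row1 -= 2·row0 → [0,1,-2,2]
  row2 -= 1·row0 → [0,-1,4,0]
  row3 -= 1·row0 → [0,-2,8,2]
  row2 -= -1·row1 → [0,0,2,2]
  row3 -= -2·row1 → [0,0,4,6]
  row3 -= 2·row2 → [0,0,0,2]

L=[[1,0,0,0],[2,1,0,0],[1,-1,1,0],[1,-2,2,1]] U=[[2,-2,0,2],[0,1,-2,2],[0,0,2,2],[0,0,0,2]]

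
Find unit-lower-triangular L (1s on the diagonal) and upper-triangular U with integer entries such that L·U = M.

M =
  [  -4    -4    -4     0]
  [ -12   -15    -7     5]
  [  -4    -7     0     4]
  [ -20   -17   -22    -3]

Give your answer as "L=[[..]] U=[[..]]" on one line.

L=[[1,0,0,0],[3,1,0,0],[1,1,1,0],[5,-1,-3,1]] U=[[-4,-4,-4,0],[0,-3,5,5],[0,0,-1,-1],[0,0,0,-1]]

  row1 -= 3·row0 → [0,-3,5,5]
  row2 -= 1·row0 → [0,-3,4,4]
  row3 -= 5·row0 → [0,3,-2,-3]
  row2 -= 1·row1 → [0,0,-1,-1]
  row3 -= -1·row1 → [0,0,3,2]
  row3 -= -3·row2 → [0,0,0,-1]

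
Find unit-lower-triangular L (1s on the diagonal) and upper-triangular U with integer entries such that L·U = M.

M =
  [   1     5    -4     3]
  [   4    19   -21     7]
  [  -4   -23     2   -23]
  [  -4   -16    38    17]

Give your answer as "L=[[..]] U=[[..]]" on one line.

  row1 -= 4·row0 → [0,-1,-5,-5]
  row2 -= -4·row0 → [0,-3,-14,-11]
  row3 -= -4·row0 → [0,4,22,29]
  row2 -= 3·row1 → [0,0,1,4]
  row3 -= -4·row1 → [0,0,2,9]
  row3 -= 2·row2 → [0,0,0,1]

L=[[1,0,0,0],[4,1,0,0],[-4,3,1,0],[-4,-4,2,1]] U=[[1,5,-4,3],[0,-1,-5,-5],[0,0,1,4],[0,0,0,1]]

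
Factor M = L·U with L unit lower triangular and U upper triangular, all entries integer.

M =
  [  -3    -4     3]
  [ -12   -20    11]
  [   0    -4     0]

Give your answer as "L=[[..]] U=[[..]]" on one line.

L=[[1,0,0],[4,1,0],[0,1,1]] U=[[-3,-4,3],[0,-4,-1],[0,0,1]]

  row1 -= 4·row0 → [0,-4,-1]
  row2 -= 0·row0 → [0,-4,0]
  row2 -= 1·row1 → [0,0,1]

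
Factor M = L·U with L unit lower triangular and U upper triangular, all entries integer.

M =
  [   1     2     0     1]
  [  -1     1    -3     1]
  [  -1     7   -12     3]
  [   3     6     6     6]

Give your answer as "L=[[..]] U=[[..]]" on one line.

L=[[1,0,0,0],[-1,1,0,0],[-1,3,1,0],[3,0,-2,1]] U=[[1,2,0,1],[0,3,-3,2],[0,0,-3,-2],[0,0,0,-1]]

  R1 -= -1·R0 → [0,3,-3,2]
  R2 -= -1·R0 → [0,9,-12,4]
  R3 -= 3·R0 → [0,0,6,3]
  R2 -= 3·R1 → [0,0,-3,-2]
  R3 -= 0·R1 → [0,0,6,3]
  R3 -= -2·R2 → [0,0,0,-1]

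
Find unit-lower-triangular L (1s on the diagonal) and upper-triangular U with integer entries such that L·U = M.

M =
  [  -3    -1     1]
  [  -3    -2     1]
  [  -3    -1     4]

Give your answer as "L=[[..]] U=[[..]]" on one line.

  row1 -= 1·row0 → [0,-1,0]
  row2 -= 1·row0 → [0,0,3]
  row2 -= 0·row1 → [0,0,3]

L=[[1,0,0],[1,1,0],[1,0,1]] U=[[-3,-1,1],[0,-1,0],[0,0,3]]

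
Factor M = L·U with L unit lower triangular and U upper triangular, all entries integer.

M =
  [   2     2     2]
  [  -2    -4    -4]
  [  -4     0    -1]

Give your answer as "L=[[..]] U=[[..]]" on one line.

L=[[1,0,0],[-1,1,0],[-2,-2,1]] U=[[2,2,2],[0,-2,-2],[0,0,-1]]

  r1 -= -1·r0 → [0,-2,-2]
  r2 -= -2·r0 → [0,4,3]
  r2 -= -2·r1 → [0,0,-1]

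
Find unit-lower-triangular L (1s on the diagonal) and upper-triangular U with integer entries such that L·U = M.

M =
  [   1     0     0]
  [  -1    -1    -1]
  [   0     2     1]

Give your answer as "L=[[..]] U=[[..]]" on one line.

  row1 -= -1·row0 → [0,-1,-1]
  row2 -= 0·row0 → [0,2,1]
  row2 -= -2·row1 → [0,0,-1]

L=[[1,0,0],[-1,1,0],[0,-2,1]] U=[[1,0,0],[0,-1,-1],[0,0,-1]]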